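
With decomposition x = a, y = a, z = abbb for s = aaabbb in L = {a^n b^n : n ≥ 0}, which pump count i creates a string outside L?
i = 0

xy⁰z = a · ε · abbb = aabbb; aabbb has 2 a's and 3 b's; 2 ≠ 3, so it is not in L.
(Other choices also work, e.g. i = 2, 3; only i = 1 is guaranteed to stay in L since xy¹z = s.)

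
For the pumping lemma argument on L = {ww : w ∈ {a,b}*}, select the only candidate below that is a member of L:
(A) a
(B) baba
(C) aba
(B) baba

The pumping lemma is applied to a string s that lies in L, so first check membership of each option:
- (A) a has odd length 1, so it cannot be written as ww and is not in L ✗
- (B) baba splits into halves ba · ba, which are equal, so it is in L (w = ba) ✓
- (C) aba has odd length 3, so it cannot be written as ww and is not in L ✗

Only (B) baba is in L, so it is the only candidate that could play the role of s.
(In a complete proof one picks s in terms of the pumping length p so that |s| ≥ p is guaranteed; a fixed string like baba illustrates the shape of such an s.)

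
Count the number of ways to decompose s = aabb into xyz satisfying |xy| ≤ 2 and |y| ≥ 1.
3

For s = 'aabb' with pumping length p = 2:

Constraints: |xy| ≤ 2, |y| > 0

Valid decompositions (|xy| ≤ p, |y| ≥ 1):
  • x='', y='a', z='abb'
  • x='a', y='a', z='bb'
  • x='', y='aa', z='bb'

Total count: 3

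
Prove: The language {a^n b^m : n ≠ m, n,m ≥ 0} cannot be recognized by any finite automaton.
Assume for contradiction that L is regular, and let p ≥ 1 be the pumping length given by the pumping lemma.
Choose s = a^p b^(p + p!). Then s ∈ L because p ≠ p + p! (as p! ≥ 1), and |s| ≥ p.
By the pumping lemma, s = xyz for some x, y, z with |xy| ≤ p, |y| ≥ 1, and xy^i z ∈ L for every i ≥ 0.
Since |xy| ≤ p and the first p symbols of s are all a's, y = a^k for some k with 1 ≤ k ≤ p.
For every i ≥ 0, xy^i z = a^(p + (i − 1)k) b^(p + p!).

Because 1 ≤ k ≤ p, k divides p!. Let t = p!/k (a positive integer) and take i = t + 1.
Then the number of a's is p + tk = p + p!, which equals the number of b's.
So xy^(t+1) z = a^(p + p!) b^(p + p!) has equally many a's and b's and is NOT in L.

This contradicts the pumping lemma, which requires xy^i z ∈ L for all i ≥ 0.
Hence L = {a^n b^m : n ≠ m, n,m ≥ 0} is not regular. ∎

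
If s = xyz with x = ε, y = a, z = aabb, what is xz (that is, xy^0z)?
aabb

Given x = '', y = 'a', z = 'aabb' and i = 0:

xy^0z = x + y·y·...·y (0 times) + z
       = '' + 'a'^0 + 'aabb'
       = '' + '' + 'aabb'
       = 'aabb'

The pumped string is 'aabb' with length 4.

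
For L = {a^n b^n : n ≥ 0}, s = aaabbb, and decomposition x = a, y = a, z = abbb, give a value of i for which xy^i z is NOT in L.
i = 3

xy³z = a · aaa · abbb = aaaaabbb; aaaaabbb has 5 a's and 3 b's; 5 ≠ 3, so it is not in L.
(Other choices also work, e.g. i = 0, 2; only i = 1 is guaranteed to stay in L since xy¹z = s.)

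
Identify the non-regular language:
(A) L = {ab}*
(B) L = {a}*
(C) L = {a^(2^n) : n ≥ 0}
(C) {a^(2^n) : n ≥ 0}

(C) L = {a^(2^n) : n ≥ 0} is NOT regular.

The pumping lemma can be used to prove this:
After pumping, length is no longer a power of 2

The other languages are regular because they can be recognized by finite automata.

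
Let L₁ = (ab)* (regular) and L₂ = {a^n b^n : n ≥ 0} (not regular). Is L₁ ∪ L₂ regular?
No — L₁ ∪ L₂ is not regular.

Let U = (ab)* ∪ {a^n b^n}. If U were regular, then U ∩ aa*bb* would be regular (closure under intersection with a regular language). But (ab)* ∩ aa*bb* = {ab} and {a^n b^n} ∩ aa*bb* = {a^n b^n : n ≥ 1}, so U ∩ aa*bb* = {a^n b^n : n ≥ 1}, which is not regular. Hence U is not regular.

Note that the bare facts "L₁ regular, L₂ non-regular" do not settle the question by themselves: the closure of regular languages under ∪, ∩, complement and difference applies only when BOTH operands are regular. With a non-regular operand the result can come out regular or non-regular depending on the specific languages, so one has to work out L₁ ∪ L₂ for this particular pair, as above.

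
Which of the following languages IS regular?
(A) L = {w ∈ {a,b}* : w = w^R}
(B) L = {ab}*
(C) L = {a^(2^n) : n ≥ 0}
(B) {ab}*

(B) L = {ab}* is regular.

This can be recognized by a finite automaton (DFA/NFA).
Regular expressions like {ab}* define regular languages.

The other choices are not regular:
- {a^(2^n) : n ≥ 0}: After pumping, length is no longer a power of 2
- {w ∈ {a,b}* : w = w^R}: After pumping, the string is no longer symmetric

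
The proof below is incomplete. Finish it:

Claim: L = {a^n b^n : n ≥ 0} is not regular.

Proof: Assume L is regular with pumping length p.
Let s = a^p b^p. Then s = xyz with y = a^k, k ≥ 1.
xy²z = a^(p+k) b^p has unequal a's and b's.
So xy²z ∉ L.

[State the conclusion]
This contradicts the pumping lemma for regular languages,
which guarantees xy^i z ∈ L for all i ≥ 0.

Since our assumption that L is regular leads to a contradiction,
we conclude that L = {a^n b^n : n ≥ 0} is NOT regular. ∎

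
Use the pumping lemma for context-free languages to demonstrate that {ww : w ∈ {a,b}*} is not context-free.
Assume for contradiction that L is context-free, and let p ≥ 1 be the pumping length given by the pumping lemma for CFLs.
Choose s = a^p b^p a^p b^p. Then s ∈ L (take w = a^p b^p) and |s| = 4p ≥ p.
By the CFL pumping lemma, s = uvxyz for some u, v, x, y, z with |vxy| ≤ p, |vy| ≥ 1, and uv^i xy^i z ∈ L for every i ≥ 0.

Write s as four blocks A₁ B₁ A₂ B₂ with A₁ = A₂ = a^p and B₁ = B₂ = b^p. Since |vxy| ≤ p, the window vxy lies inside at most two adjacent blocks. Take i = 0 and let t = uxz, so |t| = 4p − |vy| with 1 ≤ |vy| ≤ p. If |t| is odd, t ∉ L immediately, so assume |vy| is even (hence |vy| ≥ 2) and |t|/2 = 2p − |vy|/2, which satisfies p ≤ |t|/2 ≤ 2p − 1.

Case 1 (vxy inside A₁B₁): t = a^(p−j) b^(p−l) a^p b^p with j + l = |vy|. The second half of t has length < 2p, so it is a suffix of the trailing a^p b^p and ends in b; the first half is a^(p−j) b^(p−l) a^((j+l)/2), which ends in a because (j+l)/2 ≥ 1. The halves differ, so t ∉ L.

Case 2 (vxy inside B₁A₂, straddling the middle): t = a^p b^(p−j) a^(p−l) b^p with j + l = |vy|. If t = ww, then w is a prefix of t of length ≥ p, so w begins with a^p; and w is a suffix of t of length ≥ p, so w ends with b^p. That forces |w| ≥ 2p, contradicting |w| = |t|/2 ≤ 2p − 1. So t ∉ L.

Case 3 (vxy inside A₂B₂): t = a^p b^p a^(p−j) b^(p−l) with j + l = |vy|. The first half of t is a prefix of a^p b^p, so it begins with a; the second half is b^((j+l)/2) a^(p−j) b^(p−l), which begins with b. The halves differ, so t ∉ L.

In every case uv⁰xy⁰z = uxz ∉ L.

This contradicts the CFL pumping lemma, which requires uv^i xy^i z ∈ L for all i ≥ 0.
Hence L = {ww : w ∈ {a,b}*} is not context-free. ∎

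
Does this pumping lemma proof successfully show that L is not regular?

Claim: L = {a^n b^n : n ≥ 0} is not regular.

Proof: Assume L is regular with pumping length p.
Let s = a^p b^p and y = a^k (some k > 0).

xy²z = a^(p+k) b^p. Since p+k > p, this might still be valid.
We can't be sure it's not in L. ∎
The proof is INCORRECT.

Error: The conclusion is wrong.
xy²z = a^(p+k) b^p is definitely NOT in L because the number of a's (p+k) ≠ number of b's (p).
The proof incorrectly doubts what is actually a valid contradiction.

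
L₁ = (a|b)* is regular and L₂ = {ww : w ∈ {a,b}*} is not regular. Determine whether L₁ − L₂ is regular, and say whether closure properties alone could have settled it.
No — L₁ − L₂ is not regular.

L₁ − L₂ is the complement of {ww} within {a,b}*. If it were regular, its complement {ww} would be regular as well (regular languages are closed under complement) — contradiction. So L₁ − L₂ is not regular.

Note that the bare facts "L₁ regular, L₂ non-regular" do not settle the question by themselves: the closure of regular languages under ∪, ∩, complement and difference applies only when BOTH operands are regular. With a non-regular operand the result can come out regular or non-regular depending on the specific languages, so one has to work out L₁ − L₂ for this particular pair, as above.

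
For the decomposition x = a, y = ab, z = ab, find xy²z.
aababab

Given x = 'a', y = 'ab', z = 'ab' and i = 2:

xy^2z = x + y·y·...·y (2 times) + z
       = 'a' + 'ab'^2 + 'ab'
       = 'a' + 'abab' + 'ab'
       = 'aababab'

The pumped string is 'aababab' with length 7.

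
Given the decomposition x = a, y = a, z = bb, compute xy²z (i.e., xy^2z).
aaabb

Given x = 'a', y = 'a', z = 'bb' and i = 2:

xy^2z = x + y·y·...·y (2 times) + z
       = 'a' + 'a'^2 + 'bb'
       = 'a' + 'aa' + 'bb'
       = 'aaabb'

The pumped string is 'aaabb' with length 5.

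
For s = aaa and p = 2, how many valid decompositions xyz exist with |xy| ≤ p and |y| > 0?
3

For s = 'aaa' with pumping length p = 2:

Constraints: |xy| ≤ 2, |y| > 0

Valid decompositions (|xy| ≤ p, |y| ≥ 1):
  • x='', y='a', z='aa'
  • x='a', y='a', z='a'
  • x='', y='aa', z='a'

Total count: 3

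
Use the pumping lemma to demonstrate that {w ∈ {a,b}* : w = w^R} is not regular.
Assume for contradiction that L is regular, and let p ≥ 1 be the pumping length given by the pumping lemma.
Choose s = a^p b a^p. Then s ∈ L (it reads the same in both directions) and |s| = 2p + 1 ≥ p.
By the pumping lemma, s = xyz for some x, y, z with |xy| ≤ p, |y| ≥ 1, and xy^i z ∈ L for every i ≥ 0.
Since |xy| ≤ p and the first p symbols of s are all a's, y = a^k for some k with 1 ≤ k ≤ p.

Take i = 0: xy⁰z = a^(p − k) b a^p.
Its reversal is a^p b a^(p − k). These differ because the block of a's before the unique b has length p − k in one and p in the other, and p − k ≠ p since k ≥ 1. So xy⁰z is not a palindrome, i.e. xy⁰z ∉ L.

This contradicts the pumping lemma, which requires xy^i z ∈ L for all i ≥ 0.
Hence L = {w ∈ {a,b}* : w = w^R} is not regular. ∎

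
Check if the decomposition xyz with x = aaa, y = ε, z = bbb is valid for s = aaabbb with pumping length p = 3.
Violated: |y| > 0

The decomposition x = aaa, y = ε, z = bbb for s = aaabbb with p = 3
violates the constraint: |y| > 0

|y| = 0, but the pumping lemma requires |y| > 0 (y must be non-empty).

Pumping lemma constraints:
1. xyz = s (decomposition is valid)
2. |xy| ≤ p
3. |y| > 0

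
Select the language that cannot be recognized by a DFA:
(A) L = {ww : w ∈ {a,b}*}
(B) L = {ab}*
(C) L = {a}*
(A) {ww : w ∈ {a,b}*}

(A) L = {ww : w ∈ {a,b}*} is NOT regular.

The pumping lemma can be used to prove this:
After pumping, the two halves no longer match

The other languages are regular because they can be recognized by finite automata.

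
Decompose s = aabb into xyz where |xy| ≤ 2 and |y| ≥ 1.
x = '', y = 'aa', z = 'bb'

For s = aabb and p = 2, one valid decomposition is:
- x = '' (length 0)
- y = 'aa' (length 2)
- z = 'bb' (length 2)

Verification:
- xyz = '' + 'aa' + 'bb' = aabb ✓
- |xy| = 2 ≤ 2 ✓
- |y| = 2 > 0 ✓

All pumping lemma constraints are satisfied.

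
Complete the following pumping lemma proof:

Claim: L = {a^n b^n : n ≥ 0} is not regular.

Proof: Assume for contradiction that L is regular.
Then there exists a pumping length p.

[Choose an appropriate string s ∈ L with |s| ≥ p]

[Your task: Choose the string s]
s = a^p b^p

This string is in L (has equal a's and b's) and has length 2p ≥ p.
Any decomposition xyz with |xy| ≤ p means y consists only of a's,
so pumping will unbalance the counts.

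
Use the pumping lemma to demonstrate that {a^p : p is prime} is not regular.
Assume for contradiction that L is regular, and let p ≥ 1 be the pumping length given by the pumping lemma.
Choose a prime q with q ≥ p (one exists because there are infinitely many primes) and let s = a^q. Then s ∈ L and |s| = q ≥ p.
By the pumping lemma, s = xyz for some x, y, z with |xy| ≤ p, |y| ≥ 1, and xy^i z ∈ L for every i ≥ 0.
Here y = a^k for some k with 1 ≤ k ≤ p, and xy^i z = a^(q + (i − 1)k) for every i ≥ 0.

Take i = q + 1: |xy^(q+1) z| = q + qk = q(k + 1).
Both factors satisfy q ≥ 2 and k + 1 ≥ 2, so q(k + 1) is composite, and xy^(q+1) z ∉ L.

This contradicts the pumping lemma, which requires xy^i z ∈ L for all i ≥ 0.
Hence L = {a^p : p is prime} is not regular. ∎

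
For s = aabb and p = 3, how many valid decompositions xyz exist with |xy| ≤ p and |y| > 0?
6

For s = 'aabb' with pumping length p = 3:

Constraints: |xy| ≤ 3, |y| > 0

Valid decompositions (|xy| ≤ p, |y| ≥ 1):
  • x='', y='a', z='abb'
  • x='a', y='a', z='bb'
  • x='', y='aa', z='bb'
  • x='aa', y='b', z='b'
  • x='a', y='ab', z='b'
  • x='', y='aab', z='b'

Total count: 6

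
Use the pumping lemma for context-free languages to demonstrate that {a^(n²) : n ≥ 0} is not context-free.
Assume for contradiction that L is context-free, and let p ≥ 1 be the pumping length given by the pumping lemma for CFLs.
Choose s = a^(p²). Then s ∈ L and |s| = p² ≥ p.
By the CFL pumping lemma, s = uvxyz for some u, v, x, y, z with |vxy| ≤ p, |vy| ≥ 1, and uv^i xy^i z ∈ L for every i ≥ 0.
All symbols are a's, so only lengths matter: let k = |vy|, with 1 ≤ k ≤ |vxy| ≤ p.

Take i = 2: |uv²xy²z| = p² + k, and p² < p² + k ≤ p² + p < (p + 1)².
So the length lies strictly between consecutive squares and is not a perfect square; uv²xy²z ∉ L.

This contradicts the CFL pumping lemma, which requires uv^i xy^i z ∈ L for all i ≥ 0.
Hence L = {a^(n²) : n ≥ 0} is not context-free. ∎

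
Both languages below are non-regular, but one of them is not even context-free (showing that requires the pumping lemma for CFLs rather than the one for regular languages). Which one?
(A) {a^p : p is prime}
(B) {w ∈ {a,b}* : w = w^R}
(A) {a^p : p is prime}

(A) {a^p : p is prime} requires the CFL pumping lemma.

- {w ∈ {a,b}* : w = w^R} is context-free (but not regular)
  • Can be shown non-regular with the regular pumping lemma
  • After pumping, the string is no longer symmetric

- {a^p : p is prime} is NOT context-free
  • Requires the CFL pumping lemma to prove
  • The CFL pumping lemma also fails because prime gaps are unbounded

The CFL pumping lemma is "stronger" in that it can prove non-membership
in the larger class of context-free languages.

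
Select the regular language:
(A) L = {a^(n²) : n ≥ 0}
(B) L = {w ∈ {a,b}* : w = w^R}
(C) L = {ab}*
(C) {ab}*

(C) L = {ab}* is regular.

This can be recognized by a finite automaton (DFA/NFA).
Regular expressions like {ab}* define regular languages.

The other choices are not regular:
- {w ∈ {a,b}* : w = w^R}: After pumping, the string is no longer symmetric
- {a^(n²) : n ≥ 0}: After pumping, length is no longer a perfect square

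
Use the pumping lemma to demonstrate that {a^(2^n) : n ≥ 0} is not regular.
Assume for contradiction that L is regular, and let p ≥ 1 be the pumping length given by the pumping lemma.
Choose s = a^(2^p). Then s ∈ L and |s| = 2^p ≥ p.
By the pumping lemma, s = xyz for some x, y, z with |xy| ≤ p, |y| ≥ 1, and xy^i z ∈ L for every i ≥ 0.
Here y = a^k for some k with 1 ≤ k ≤ |xy| ≤ p, and p < 2^p.

Take i = 2: |xy²z| = 2^p + k.
Now 2^p < 2^p + k ≤ 2^p + p < 2^p + 2^p = 2^(p+1).
So |xy²z| lies strictly between the consecutive powers of two 2^p and 2^(p+1), hence is not a power of 2, and xy²z ∉ L.

This contradicts the pumping lemma, which requires xy^i z ∈ L for all i ≥ 0.
Hence L = {a^(2^n) : n ≥ 0} is not regular. ∎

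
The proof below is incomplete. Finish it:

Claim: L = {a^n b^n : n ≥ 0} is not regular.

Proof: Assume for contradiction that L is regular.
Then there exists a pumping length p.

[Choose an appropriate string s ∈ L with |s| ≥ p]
s = a^p b^p

This string is in L (has equal a's and b's) and has length 2p ≥ p.
Any decomposition xyz with |xy| ≤ p means y consists only of a's,
so pumping will unbalance the counts.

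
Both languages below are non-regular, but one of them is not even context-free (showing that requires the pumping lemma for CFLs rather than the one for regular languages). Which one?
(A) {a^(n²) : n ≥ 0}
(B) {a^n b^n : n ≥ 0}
(A) {a^(n²) : n ≥ 0}

(A) {a^(n²) : n ≥ 0} requires the CFL pumping lemma.

- {a^n b^n : n ≥ 0} is context-free (but not regular)
  • Can be shown non-regular with the regular pumping lemma
  • After pumping, the number of a's and b's become unequal

- {a^(n²) : n ≥ 0} is NOT context-free
  • Requires the CFL pumping lemma to prove
  • Gaps between squares grow unboundedly

The CFL pumping lemma is "stronger" in that it can prove non-membership
in the larger class of context-free languages.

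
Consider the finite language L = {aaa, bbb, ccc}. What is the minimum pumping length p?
p = 4

For a finite language L, the pumping lemma holds vacuously if p > max|s| for s ∈ L.

The longest string in L = {aaa, bbb, ccc} has length 3.
If p = 4, then no string s ∈ L has |s| ≥ p, so the condition is vacuously true.

The minimum pumping length is p = 4.

Why no smaller p works: for any p ≤ 3, the longest string s ∈ L has |s| = 3 ≥ p, so it would
have to be pumpable; but pumping up (i = 2, 3, ...) produces ever longer strings, which cannot all lie in the
finite language L. So the pumping property fails for every p ≤ 3.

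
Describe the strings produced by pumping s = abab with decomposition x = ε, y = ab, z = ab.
{xy^i z : i ≥ 0} = {(ab)^(i+1) : i ≥ 0} = {ab, abab, ababab, ...}

With x = ε, y = ab, z = ab: Pumping 'ab' gives strings of alternating a's and b's.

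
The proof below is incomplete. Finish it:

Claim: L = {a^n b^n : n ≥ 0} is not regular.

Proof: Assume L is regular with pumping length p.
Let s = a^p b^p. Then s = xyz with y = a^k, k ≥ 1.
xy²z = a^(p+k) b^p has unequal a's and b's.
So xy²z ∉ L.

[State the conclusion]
This contradicts the pumping lemma for regular languages,
which guarantees xy^i z ∈ L for all i ≥ 0.

Since our assumption that L is regular leads to a contradiction,
we conclude that L = {a^n b^n : n ≥ 0} is NOT regular. ∎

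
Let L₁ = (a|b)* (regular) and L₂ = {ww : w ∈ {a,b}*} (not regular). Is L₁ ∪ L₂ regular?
Yes — L₁ ∪ L₂ is regular.

{ww} ⊆ (a|b)*, so L₁ ∪ L₂ = (a|b)*, which is regular.

Note that the bare facts "L₁ regular, L₂ non-regular" do not settle the question by themselves: the closure of regular languages under ∪, ∩, complement and difference applies only when BOTH operands are regular. With a non-regular operand the result can come out regular or non-regular depending on the specific languages, so one has to work out L₁ ∪ L₂ for this particular pair, as above.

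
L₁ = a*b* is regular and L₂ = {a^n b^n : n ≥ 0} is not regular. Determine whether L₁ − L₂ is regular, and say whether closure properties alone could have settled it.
No — L₁ − L₂ is not regular.

a*b* − {a^n b^n} = {a^n b^m : n ≠ m}. If this were regular, then its complement intersected with a*b*, namely {a^n b^n : n ≥ 0}, would be regular too (closure under complement and intersection) — contradiction. So L₁ − L₂ is not regular.

Note that the bare facts "L₁ regular, L₂ non-regular" do not settle the question by themselves: the closure of regular languages under ∪, ∩, complement and difference applies only when BOTH operands are regular. With a non-regular operand the result can come out regular or non-regular depending on the specific languages, so one has to work out L₁ − L₂ for this particular pair, as above.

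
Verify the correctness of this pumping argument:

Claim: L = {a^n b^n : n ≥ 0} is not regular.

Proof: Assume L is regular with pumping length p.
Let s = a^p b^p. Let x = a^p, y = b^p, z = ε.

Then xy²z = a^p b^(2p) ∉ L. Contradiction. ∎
The proof is INCORRECT.

Error: The decomposition violates |xy| ≤ p.
With x = a^p and y = b^p, we have |xy| = 2p > p.
The pumping lemma requires |xy| ≤ p, so y must be within the first p characters.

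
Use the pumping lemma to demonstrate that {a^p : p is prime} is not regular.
Assume for contradiction that L is regular, and let p ≥ 1 be the pumping length given by the pumping lemma.
Choose a prime q with q ≥ p (one exists because there are infinitely many primes) and let s = a^q. Then s ∈ L and |s| = q ≥ p.
By the pumping lemma, s = xyz for some x, y, z with |xy| ≤ p, |y| ≥ 1, and xy^i z ∈ L for every i ≥ 0.
Here y = a^k for some k with 1 ≤ k ≤ p, and xy^i z = a^(q + (i − 1)k) for every i ≥ 0.

Take i = q + 1: |xy^(q+1) z| = q + qk = q(k + 1).
Both factors satisfy q ≥ 2 and k + 1 ≥ 2, so q(k + 1) is composite, and xy^(q+1) z ∉ L.

This contradicts the pumping lemma, which requires xy^i z ∈ L for all i ≥ 0.
Hence L = {a^p : p is prime} is not regular. ∎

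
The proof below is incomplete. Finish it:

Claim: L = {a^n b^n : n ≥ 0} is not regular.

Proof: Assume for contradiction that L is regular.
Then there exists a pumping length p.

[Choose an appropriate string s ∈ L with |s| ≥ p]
s = a^p b^p

This string is in L (has equal a's and b's) and has length 2p ≥ p.
Any decomposition xyz with |xy| ≤ p means y consists only of a's,
so pumping will unbalance the counts.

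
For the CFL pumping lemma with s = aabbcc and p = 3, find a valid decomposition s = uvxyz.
u='aa', v='b', x='b', y='c', z='c'

For s = aabbcc with pumping length p = 3:

One valid decomposition:
- u = 'aa'
- v = 'b'
- x = 'b'
- y = 'c'
- z = 'c'

Verification:
- uvxyz = 'aa' + 'b' + 'b' + 'c' + 'c' = aabbcc ✓
- |vxy| = |'bbc'| = 3 ≤ 3 ✓
- |vy| = |'bc'| = 2 > 0 ✓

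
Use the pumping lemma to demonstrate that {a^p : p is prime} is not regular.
Assume for contradiction that L is regular, and let p ≥ 1 be the pumping length given by the pumping lemma.
Choose a prime q with q ≥ p (one exists because there are infinitely many primes) and let s = a^q. Then s ∈ L and |s| = q ≥ p.
By the pumping lemma, s = xyz for some x, y, z with |xy| ≤ p, |y| ≥ 1, and xy^i z ∈ L for every i ≥ 0.
Here y = a^k for some k with 1 ≤ k ≤ p, and xy^i z = a^(q + (i − 1)k) for every i ≥ 0.

Take i = q + 1: |xy^(q+1) z| = q + qk = q(k + 1).
Both factors satisfy q ≥ 2 and k + 1 ≥ 2, so q(k + 1) is composite, and xy^(q+1) z ∉ L.

This contradicts the pumping lemma, which requires xy^i z ∈ L for all i ≥ 0.
Hence L = {a^p : p is prime} is not regular. ∎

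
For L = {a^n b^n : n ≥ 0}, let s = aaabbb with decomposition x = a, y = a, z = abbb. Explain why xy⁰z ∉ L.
xy⁰z = aabbb ∉ L

Pumping with i = 0 replaces y = a by y⁰ = ε:
- Original: s = xyz = aaabbb; aaabbb = a^3 b^3 has equal counts (3 = 3), so it is in L
- Pumped: xy⁰z = a · ε · abbb = aabbb
- aabbb has 2 a's and 3 b's; 2 ≠ 3, so it is not in L

The pumping lemma would require xy⁰z ∈ L, so this decomposition yields a contradiction.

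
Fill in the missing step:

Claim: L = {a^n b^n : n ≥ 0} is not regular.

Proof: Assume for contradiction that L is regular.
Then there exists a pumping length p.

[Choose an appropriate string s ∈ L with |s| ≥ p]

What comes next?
s = a^p b^p

This string is in L (has equal a's and b's) and has length 2p ≥ p.
Any decomposition xyz with |xy| ≤ p means y consists only of a's,
so pumping will unbalance the counts.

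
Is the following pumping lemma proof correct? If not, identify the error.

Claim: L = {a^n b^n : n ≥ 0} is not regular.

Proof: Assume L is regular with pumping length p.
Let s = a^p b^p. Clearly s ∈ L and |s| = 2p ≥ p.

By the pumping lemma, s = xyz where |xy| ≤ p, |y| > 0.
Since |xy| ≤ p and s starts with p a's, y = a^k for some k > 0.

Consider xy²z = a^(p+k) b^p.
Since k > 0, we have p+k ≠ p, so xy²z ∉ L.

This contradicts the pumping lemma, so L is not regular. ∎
The proof is correct.

This proof is valid because:
1. The string s = a^p b^p is correctly in L
2. The decomposition analysis is correct: y must consist only of a's
3. The contradiction is valid: pumping increases a's but not b's
4. The conclusion follows logically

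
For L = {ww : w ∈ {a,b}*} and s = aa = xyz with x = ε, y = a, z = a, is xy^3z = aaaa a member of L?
Yes

xy³z = ε · aaa · a = aaaa.
aaaa splits into halves aa · aa, which are equal, so it is in L (w = aa).
(A single pumped string landing in L is not a contradiction by itself; a non-regularity proof needs some i for which xy^i z ∉ L, for every admissible decomposition.)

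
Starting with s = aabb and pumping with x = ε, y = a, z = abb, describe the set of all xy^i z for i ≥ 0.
{xy^i z : i ≥ 0} = {a^(i+1) b^2 : i ≥ 0} = {abb, aabb, aaabb, ...}

With x = ε, y = a, z = abb: Starting with aabb and pumping the first 'a' (z = abb keeps the second 'a'), we get strings with i+1 a's followed by 2 b's for i = 0, 1, 2, ...; note bb is not produced because z always contributes one a.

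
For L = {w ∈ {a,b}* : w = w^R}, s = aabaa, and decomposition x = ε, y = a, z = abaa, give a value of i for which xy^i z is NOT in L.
i = 0

xy⁰z = ε · ε · abaa = abaa; abaa reversed is aaba ≠ abaa, so it is not a palindrome and is not in L.
(Other choices also work, e.g. i = 2, 3; only i = 1 is guaranteed to stay in L since xy¹z = s.)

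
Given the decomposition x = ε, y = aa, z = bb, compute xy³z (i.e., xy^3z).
aaaaaabb

Given x = '', y = 'aa', z = 'bb' and i = 3:

xy^3z = x + y·y·...·y (3 times) + z
       = '' + 'aa'^3 + 'bb'
       = '' + 'aaaaaa' + 'bb'
       = 'aaaaaabb'

The pumped string is 'aaaaaabb' with length 8.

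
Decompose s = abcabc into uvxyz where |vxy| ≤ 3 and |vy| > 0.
u='ab', v='c', x='a', y='b', z='c'

For s = abcabc with pumping length p = 3:

One valid decomposition:
- u = 'ab'
- v = 'c'
- x = 'a'
- y = 'b'
- z = 'c'

Verification:
- uvxyz = 'ab' + 'c' + 'a' + 'b' + 'c' = abcabc ✓
- |vxy| = |'cab'| = 3 ≤ 3 ✓
- |vy| = |'cb'| = 2 > 0 ✓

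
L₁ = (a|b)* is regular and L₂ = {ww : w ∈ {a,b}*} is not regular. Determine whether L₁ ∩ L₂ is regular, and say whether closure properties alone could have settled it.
No — L₁ ∩ L₂ is not regular.

(a|b)* is all strings over {a,b}, so L₁ ∩ L₂ = {ww : w ∈ {a,b}*} = L₂ itself, which is not regular (pump s = a^p b a^p b).

Note that the bare facts "L₁ regular, L₂ non-regular" do not settle the question by themselves: the closure of regular languages under ∪, ∩, complement and difference applies only when BOTH operands are regular. With a non-regular operand the result can come out regular or non-regular depending on the specific languages, so one has to work out L₁ ∩ L₂ for this particular pair, as above.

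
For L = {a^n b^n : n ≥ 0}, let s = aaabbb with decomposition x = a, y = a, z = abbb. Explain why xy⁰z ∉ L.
xy⁰z = aabbb ∉ L

Pumping with i = 0 replaces y = a by y⁰ = ε:
- Original: s = xyz = aaabbb; aaabbb = a^3 b^3 has equal counts (3 = 3), so it is in L
- Pumped: xy⁰z = a · ε · abbb = aabbb
- aabbb has 2 a's and 3 b's; 2 ≠ 3, so it is not in L

The pumping lemma would require xy⁰z ∈ L, so this decomposition yields a contradiction.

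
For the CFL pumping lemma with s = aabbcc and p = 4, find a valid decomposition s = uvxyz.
u='a', v='a', x='bb', y='c', z='c'

For s = aabbcc with pumping length p = 4:

One valid decomposition:
- u = 'a'
- v = 'a'
- x = 'bb'
- y = 'c'
- z = 'c'

Verification:
- uvxyz = 'a' + 'a' + 'bb' + 'c' + 'c' = aabbcc ✓
- |vxy| = |'abbc'| = 4 ≤ 4 ✓
- |vy| = |'ac'| = 2 > 0 ✓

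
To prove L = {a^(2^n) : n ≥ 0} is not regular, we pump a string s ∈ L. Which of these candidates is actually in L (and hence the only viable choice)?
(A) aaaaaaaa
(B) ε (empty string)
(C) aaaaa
(A) aaaaaaaa

The pumping lemma is applied to a string s that lies in L, so first check membership of each option:
- (A) aaaaaaaa has length 8 = 2^3, so it is in L ✓
- (B) ε has length 0, which is not a power of 2, so it is not in L ✗
- (C) aaaaa has length 5, strictly between 2^2 = 4 and 2^3 = 8, so it is not in L ✗

Only (A) aaaaaaaa is in L, so it is the only candidate that could play the role of s.
(In a complete proof one picks s in terms of the pumping length p so that |s| ≥ p is guaranteed; a fixed string like aaaaaaaa illustrates the shape of such an s.)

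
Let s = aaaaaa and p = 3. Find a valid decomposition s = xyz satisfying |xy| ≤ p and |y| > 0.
x = '', y = 'aaa', z = 'aaa'

For s = aaaaaa and p = 3, one valid decomposition is:
- x = '' (length 0)
- y = 'aaa' (length 3)
- z = 'aaa' (length 3)

Verification:
- xyz = '' + 'aaa' + 'aaa' = aaaaaa ✓
- |xy| = 3 ≤ 3 ✓
- |y| = 3 > 0 ✓

All pumping lemma constraints are satisfied.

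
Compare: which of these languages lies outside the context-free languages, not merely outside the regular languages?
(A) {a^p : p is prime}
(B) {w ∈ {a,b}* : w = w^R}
(A) {a^p : p is prime}

(A) {a^p : p is prime} requires the CFL pumping lemma.

- {w ∈ {a,b}* : w = w^R} is context-free (but not regular)
  • Can be shown non-regular with the regular pumping lemma
  • After pumping, the string is no longer symmetric

- {a^p : p is prime} is NOT context-free
  • Requires the CFL pumping lemma to prove
  • The CFL pumping lemma also fails because prime gaps are unbounded

The CFL pumping lemma is "stronger" in that it can prove non-membership
in the larger class of context-free languages.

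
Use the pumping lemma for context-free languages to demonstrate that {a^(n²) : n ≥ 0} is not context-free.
Assume for contradiction that L is context-free, and let p ≥ 1 be the pumping length given by the pumping lemma for CFLs.
Choose s = a^(p²). Then s ∈ L and |s| = p² ≥ p.
By the CFL pumping lemma, s = uvxyz for some u, v, x, y, z with |vxy| ≤ p, |vy| ≥ 1, and uv^i xy^i z ∈ L for every i ≥ 0.
All symbols are a's, so only lengths matter: let k = |vy|, with 1 ≤ k ≤ |vxy| ≤ p.

Take i = 2: |uv²xy²z| = p² + k, and p² < p² + k ≤ p² + p < (p + 1)².
So the length lies strictly between consecutive squares and is not a perfect square; uv²xy²z ∉ L.

This contradicts the CFL pumping lemma, which requires uv^i xy^i z ∈ L for all i ≥ 0.
Hence L = {a^(n²) : n ≥ 0} is not context-free. ∎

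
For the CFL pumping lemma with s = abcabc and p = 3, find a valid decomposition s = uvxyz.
u='ab', v='c', x='a', y='b', z='c'

For s = abcabc with pumping length p = 3:

One valid decomposition:
- u = 'ab'
- v = 'c'
- x = 'a'
- y = 'b'
- z = 'c'

Verification:
- uvxyz = 'ab' + 'c' + 'a' + 'b' + 'c' = abcabc ✓
- |vxy| = |'cab'| = 3 ≤ 3 ✓
- |vy| = |'cb'| = 2 > 0 ✓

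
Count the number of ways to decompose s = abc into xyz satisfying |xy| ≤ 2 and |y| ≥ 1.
3

For s = 'abc' with pumping length p = 2:

Constraints: |xy| ≤ 2, |y| > 0

Valid decompositions (|xy| ≤ p, |y| ≥ 1):
  • x='', y='a', z='bc'
  • x='a', y='b', z='c'
  • x='', y='ab', z='c'

Total count: 3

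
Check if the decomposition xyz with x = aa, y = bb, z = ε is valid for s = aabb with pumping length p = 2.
Violated: |xy| ≤ p

The decomposition x = aa, y = bb, z = ε for s = aabb with p = 2
violates the constraint: |xy| ≤ p

|xy| = |aabb| = 4 > 2 = p. The decomposition puts too many characters in xy.

Pumping lemma constraints:
1. xyz = s (decomposition is valid)
2. |xy| ≤ p
3. |y| > 0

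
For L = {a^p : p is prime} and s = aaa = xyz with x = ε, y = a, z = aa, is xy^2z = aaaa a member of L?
No

xy²z = ε · aa · aa = aaaa.
aaaa has length 4 = 2 × 2, which is not prime, so it is not in L.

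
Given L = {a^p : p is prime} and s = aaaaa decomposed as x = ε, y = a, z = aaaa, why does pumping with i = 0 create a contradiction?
xy⁰z = aaaa ∉ L

Pumping with i = 0 replaces y = a by y⁰ = ε:
- Original: s = xyz = aaaaa; aaaaa has length 5, which is prime, so it is in L
- Pumped: xy⁰z = ε · ε · aaaa = aaaa
- aaaa has length 4 = 2 × 2, which is not prime, so it is not in L

The pumping lemma would require xy⁰z ∈ L, so this decomposition yields a contradiction.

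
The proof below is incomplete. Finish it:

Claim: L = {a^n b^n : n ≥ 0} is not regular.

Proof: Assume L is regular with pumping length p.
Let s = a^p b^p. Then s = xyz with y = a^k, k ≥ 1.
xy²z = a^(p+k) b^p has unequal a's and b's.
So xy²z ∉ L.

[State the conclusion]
This contradicts the pumping lemma for regular languages,
which guarantees xy^i z ∈ L for all i ≥ 0.

Since our assumption that L is regular leads to a contradiction,
we conclude that L = {a^n b^n : n ≥ 0} is NOT regular. ∎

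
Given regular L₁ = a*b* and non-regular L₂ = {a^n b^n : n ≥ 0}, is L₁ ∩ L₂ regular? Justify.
No — L₁ ∩ L₂ is not regular.

Every string a^n b^n already lies in a*b*, so L₁ ∩ L₂ = {a^n b^n : n ≥ 0} = L₂ itself, which is the standard non-regular language (pump s = a^p b^p).

Note that the bare facts "L₁ regular, L₂ non-regular" do not settle the question by themselves: the closure of regular languages under ∪, ∩, complement and difference applies only when BOTH operands are regular. With a non-regular operand the result can come out regular or non-regular depending on the specific languages, so one has to work out L₁ ∩ L₂ for this particular pair, as above.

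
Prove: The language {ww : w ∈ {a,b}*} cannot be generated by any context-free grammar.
Assume for contradiction that L is context-free, and let p ≥ 1 be the pumping length given by the pumping lemma for CFLs.
Choose s = a^p b^p a^p b^p. Then s ∈ L (take w = a^p b^p) and |s| = 4p ≥ p.
By the CFL pumping lemma, s = uvxyz for some u, v, x, y, z with |vxy| ≤ p, |vy| ≥ 1, and uv^i xy^i z ∈ L for every i ≥ 0.

Write s as four blocks A₁ B₁ A₂ B₂ with A₁ = A₂ = a^p and B₁ = B₂ = b^p. Since |vxy| ≤ p, the window vxy lies inside at most two adjacent blocks. Take i = 0 and let t = uxz, so |t| = 4p − |vy| with 1 ≤ |vy| ≤ p. If |t| is odd, t ∉ L immediately, so assume |vy| is even (hence |vy| ≥ 2) and |t|/2 = 2p − |vy|/2, which satisfies p ≤ |t|/2 ≤ 2p − 1.

Case 1 (vxy inside A₁B₁): t = a^(p−j) b^(p−l) a^p b^p with j + l = |vy|. The second half of t has length < 2p, so it is a suffix of the trailing a^p b^p and ends in b; the first half is a^(p−j) b^(p−l) a^((j+l)/2), which ends in a because (j+l)/2 ≥ 1. The halves differ, so t ∉ L.

Case 2 (vxy inside B₁A₂, straddling the middle): t = a^p b^(p−j) a^(p−l) b^p with j + l = |vy|. If t = ww, then w is a prefix of t of length ≥ p, so w begins with a^p; and w is a suffix of t of length ≥ p, so w ends with b^p. That forces |w| ≥ 2p, contradicting |w| = |t|/2 ≤ 2p − 1. So t ∉ L.

Case 3 (vxy inside A₂B₂): t = a^p b^p a^(p−j) b^(p−l) with j + l = |vy|. The first half of t is a prefix of a^p b^p, so it begins with a; the second half is b^((j+l)/2) a^(p−j) b^(p−l), which begins with b. The halves differ, so t ∉ L.

In every case uv⁰xy⁰z = uxz ∉ L.

This contradicts the CFL pumping lemma, which requires uv^i xy^i z ∈ L for all i ≥ 0.
Hence L = {ww : w ∈ {a,b}*} is not context-free. ∎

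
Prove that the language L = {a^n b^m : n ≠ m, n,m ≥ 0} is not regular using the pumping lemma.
Assume for contradiction that L is regular, and let p ≥ 1 be the pumping length given by the pumping lemma.
Choose s = a^p b^(p + p!). Then s ∈ L because p ≠ p + p! (as p! ≥ 1), and |s| ≥ p.
By the pumping lemma, s = xyz for some x, y, z with |xy| ≤ p, |y| ≥ 1, and xy^i z ∈ L for every i ≥ 0.
Since |xy| ≤ p and the first p symbols of s are all a's, y = a^k for some k with 1 ≤ k ≤ p.
For every i ≥ 0, xy^i z = a^(p + (i − 1)k) b^(p + p!).

Because 1 ≤ k ≤ p, k divides p!. Let t = p!/k (a positive integer) and take i = t + 1.
Then the number of a's is p + tk = p + p!, which equals the number of b's.
So xy^(t+1) z = a^(p + p!) b^(p + p!) has equally many a's and b's and is NOT in L.

This contradicts the pumping lemma, which requires xy^i z ∈ L for all i ≥ 0.
Hence L = {a^n b^m : n ≠ m, n,m ≥ 0} is not regular. ∎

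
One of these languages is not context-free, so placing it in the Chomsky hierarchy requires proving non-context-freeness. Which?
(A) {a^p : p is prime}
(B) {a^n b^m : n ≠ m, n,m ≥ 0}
(A) {a^p : p is prime}

(A) {a^p : p is prime} requires the CFL pumping lemma.

- {a^n b^m : n ≠ m, n,m ≥ 0} is context-free (but not regular)
  • Can be shown non-regular with the regular pumping lemma
  • After pumping a's, we can make n = m

- {a^p : p is prime} is NOT context-free
  • Requires the CFL pumping lemma to prove
  • The CFL pumping lemma also fails because prime gaps are unbounded

The CFL pumping lemma is "stronger" in that it can prove non-membership
in the larger class of context-free languages.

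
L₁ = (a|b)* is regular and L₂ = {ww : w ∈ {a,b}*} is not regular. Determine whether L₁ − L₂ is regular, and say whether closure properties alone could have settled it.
No — L₁ − L₂ is not regular.

L₁ − L₂ is the complement of {ww} within {a,b}*. If it were regular, its complement {ww} would be regular as well (regular languages are closed under complement) — contradiction. So L₁ − L₂ is not regular.

Note that the bare facts "L₁ regular, L₂ non-regular" do not settle the question by themselves: the closure of regular languages under ∪, ∩, complement and difference applies only when BOTH operands are regular. With a non-regular operand the result can come out regular or non-regular depending on the specific languages, so one has to work out L₁ − L₂ for this particular pair, as above.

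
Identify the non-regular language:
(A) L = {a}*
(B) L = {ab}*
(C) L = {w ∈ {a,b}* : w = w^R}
(C) {w ∈ {a,b}* : w = w^R}

(C) L = {w ∈ {a,b}* : w = w^R} is NOT regular.

The pumping lemma can be used to prove this:
After pumping, the string is no longer symmetric

The other languages are regular because they can be recognized by finite automata.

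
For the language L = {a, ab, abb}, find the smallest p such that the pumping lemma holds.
p = 4

For a finite language L, the pumping lemma holds vacuously if p > max|s| for s ∈ L.

The longest string in L = {a, ab, abb} has length 3.
If p = 4, then no string s ∈ L has |s| ≥ p, so the condition is vacuously true.

The minimum pumping length is p = 4.

Why no smaller p works: for any p ≤ 3, the longest string s ∈ L has |s| = 3 ≥ p, so it would
have to be pumpable; but pumping up (i = 2, 3, ...) produces ever longer strings, which cannot all lie in the
finite language L. So the pumping property fails for every p ≤ 3.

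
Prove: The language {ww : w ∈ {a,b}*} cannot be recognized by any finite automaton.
Assume for contradiction that L is regular, and let p ≥ 1 be the pumping length given by the pumping lemma.
Choose s = a^p b a^p b. Then s ∈ L (take w = a^p b) and |s| = 2p + 2 ≥ p.
By the pumping lemma, s = xyz for some x, y, z with |xy| ≤ p, |y| ≥ 1, and xy^i z ∈ L for every i ≥ 0.
Since |xy| ≤ p and the first p symbols of s are all a's, y = a^k for some k with 1 ≤ k ≤ p.

Take i = 2: t = xy²z = a^(p + k) b a^p b.
Suppose t = uu for some string u. The string t contains exactly two b's and ends in b, so u contains exactly one b and ends in b; hence u = a^j b for some j, and uu = a^j b a^j b. Comparing with t = a^(p + k) b a^p b forces j = p + k (first block) and j = p (second block), which is impossible since k ≥ 1. So t ∉ L.

This contradicts the pumping lemma, which requires xy^i z ∈ L for all i ≥ 0.
Hence L = {ww : w ∈ {a,b}*} is not regular. ∎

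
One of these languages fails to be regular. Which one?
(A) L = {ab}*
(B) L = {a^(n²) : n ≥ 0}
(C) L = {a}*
(B) {a^(n²) : n ≥ 0}

(B) L = {a^(n²) : n ≥ 0} is NOT regular.

The pumping lemma can be used to prove this:
After pumping, length is no longer a perfect square

The other languages are regular because they can be recognized by finite automata.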